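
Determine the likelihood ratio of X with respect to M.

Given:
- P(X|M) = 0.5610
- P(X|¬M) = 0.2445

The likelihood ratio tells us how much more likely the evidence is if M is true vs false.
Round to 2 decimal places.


Likelihood Ratio (LR) = P(X|M) / P(X|¬M)

LR = 0.5610 / 0.2445
   = 2.29

The evidence is 2.29 times more likely if M is true than if M is false.
LR > 1, so observing X raises the odds in favor of M.


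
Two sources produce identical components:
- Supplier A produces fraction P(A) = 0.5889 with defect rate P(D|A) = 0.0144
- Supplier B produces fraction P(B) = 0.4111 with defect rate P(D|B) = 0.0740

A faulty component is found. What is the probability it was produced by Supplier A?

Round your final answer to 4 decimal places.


Let A = from Supplier A, D = faulty

Given:
- P(A) = 0.5889, P(B) = 0.4111
- P(D|A) = 0.0144, P(D|B) = 0.0740

Step 1: Find P(D)
P(D) = P(D|A)P(A) + P(D|B)P(B)
     = 0.0144 × 0.5889 + 0.0740 × 0.4111
     = 0.00848016 + 0.03042140
     = 0.03890156

Step 2: Apply Bayes' theorem
P(A|D) = P(D|A)P(A) / P(D)
       = 0.00848016 / 0.03890156
       = 0.2180


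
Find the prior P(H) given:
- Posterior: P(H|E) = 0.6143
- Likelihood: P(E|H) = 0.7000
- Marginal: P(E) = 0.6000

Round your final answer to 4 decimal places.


From Bayes' theorem: P(H|E) = P(E|H) × P(H) / P(E)

Rearranging for P(H):
P(H) = P(H|E) × P(E) / P(E|H)
     = 0.6143 × 0.6000 / 0.7000
     = 0.36858000 / 0.7000
     = 0.5265


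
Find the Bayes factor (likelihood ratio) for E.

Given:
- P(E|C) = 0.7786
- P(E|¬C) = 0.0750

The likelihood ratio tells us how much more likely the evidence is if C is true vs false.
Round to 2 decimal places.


Likelihood Ratio (LR) = P(E|C) / P(E|¬C)

LR = 0.7786 / 0.0750
   = 10.38

The evidence is 10.38 times more likely if C is true than if C is false.
LR > 1, so observing E raises the odds in favor of C.


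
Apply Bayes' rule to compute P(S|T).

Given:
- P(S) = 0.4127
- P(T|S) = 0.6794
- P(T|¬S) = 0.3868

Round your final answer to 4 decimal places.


Bayes' theorem: P(S|T) = P(T|S) × P(S) / P(T)

Step 1: Calculate P(T) using law of total probability
P(T) = P(T|S)P(S) + P(T|¬S)P(¬S)
     = 0.6794 × 0.4127 + 0.3868 × 0.5873
     = 0.28038838 + 0.22716764
     = 0.50755602

Step 2: Apply Bayes' theorem
P(S|T) = P(T|S) × P(S) / P(T)
       = 0.28038838 / 0.50755602
       = 0.5524


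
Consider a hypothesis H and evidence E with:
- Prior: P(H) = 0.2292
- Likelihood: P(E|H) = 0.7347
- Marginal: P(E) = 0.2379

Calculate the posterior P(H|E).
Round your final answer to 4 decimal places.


Using Bayes' theorem:

P(H|E) = P(E|H) × P(H) / P(E)
       = 0.7347 × 0.2292 / 0.2379
       = 0.16839324 / 0.2379
       = 0.7078

The evidence strengthens our belief in H.
Prior: 0.2292 → Posterior: 0.7078


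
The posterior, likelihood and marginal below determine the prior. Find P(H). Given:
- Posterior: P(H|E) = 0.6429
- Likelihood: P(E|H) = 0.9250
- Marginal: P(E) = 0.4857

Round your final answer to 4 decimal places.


From Bayes' theorem: P(H|E) = P(E|H) × P(H) / P(E)

Rearranging for P(H):
P(H) = P(H|E) × P(E) / P(E|H)
     = 0.6429 × 0.4857 / 0.9250
     = 0.31225653 / 0.9250
     = 0.3376


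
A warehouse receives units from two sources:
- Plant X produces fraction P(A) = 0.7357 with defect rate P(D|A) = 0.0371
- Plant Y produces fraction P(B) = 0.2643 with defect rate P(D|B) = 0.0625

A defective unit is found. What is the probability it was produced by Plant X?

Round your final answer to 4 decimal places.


Let A = from Plant X, D = defective

Given:
- P(A) = 0.7357, P(B) = 0.2643
- P(D|A) = 0.0371, P(D|B) = 0.0625

Step 1: Find P(D)
P(D) = P(D|A)P(A) + P(D|B)P(B)
     = 0.0371 × 0.7357 + 0.0625 × 0.2643
     = 0.02729447 + 0.01651875
     = 0.04381322

Step 2: Apply Bayes' theorem
P(A|D) = P(D|A)P(A) / P(D)
       = 0.02729447 / 0.04381322
       = 0.6230


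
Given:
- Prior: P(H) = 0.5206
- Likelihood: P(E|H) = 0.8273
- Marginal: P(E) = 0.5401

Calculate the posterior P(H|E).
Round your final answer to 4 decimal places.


Using Bayes' theorem:

P(H|E) = P(E|H) × P(H) / P(E)
       = 0.8273 × 0.5206 / 0.5401
       = 0.43069238 / 0.5401
       = 0.7974

The evidence strengthens our belief in H.
Prior: 0.5206 → Posterior: 0.7974


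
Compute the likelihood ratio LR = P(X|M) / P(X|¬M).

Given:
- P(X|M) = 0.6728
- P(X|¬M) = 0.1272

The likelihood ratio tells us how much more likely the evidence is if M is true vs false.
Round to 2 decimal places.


Likelihood Ratio (LR) = P(X|M) / P(X|¬M)

LR = 0.6728 / 0.1272
   = 5.29

The evidence is 5.29 times more likely if M is true than if M is false.
LR > 1, so observing X raises the odds in favor of M.


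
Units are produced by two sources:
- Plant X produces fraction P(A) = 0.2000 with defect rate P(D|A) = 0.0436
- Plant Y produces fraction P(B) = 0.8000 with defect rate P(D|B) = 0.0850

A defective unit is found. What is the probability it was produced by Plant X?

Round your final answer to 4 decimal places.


Let A = from Plant X, D = defective

Given:
- P(A) = 0.2000, P(B) = 0.8000
- P(D|A) = 0.0436, P(D|B) = 0.0850

Step 1: Find P(D)
P(D) = P(D|A)P(A) + P(D|B)P(B)
     = 0.0436 × 0.2000 + 0.0850 × 0.8000
     = 0.00872000 + 0.06800000
     = 0.07672000

Step 2: Apply Bayes' theorem
P(A|D) = P(D|A)P(A) / P(D)
       = 0.00872000 / 0.07672000
       = 0.1137


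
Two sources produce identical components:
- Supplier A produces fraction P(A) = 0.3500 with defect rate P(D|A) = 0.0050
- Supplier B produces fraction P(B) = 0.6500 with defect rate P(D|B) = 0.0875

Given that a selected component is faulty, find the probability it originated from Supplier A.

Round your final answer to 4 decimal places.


Let A = from Supplier A, D = faulty

Given:
- P(A) = 0.3500, P(B) = 0.6500
- P(D|A) = 0.0050, P(D|B) = 0.0875

Step 1: Find P(D)
P(D) = P(D|A)P(A) + P(D|B)P(B)
     = 0.0050 × 0.3500 + 0.0875 × 0.6500
     = 0.00175000 + 0.05687500
     = 0.05862500

Step 2: Apply Bayes' theorem
P(A|D) = P(D|A)P(A) / P(D)
       = 0.00175000 / 0.05862500
       = 0.0299


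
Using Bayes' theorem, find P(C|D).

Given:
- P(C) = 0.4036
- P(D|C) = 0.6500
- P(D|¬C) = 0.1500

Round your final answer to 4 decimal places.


Bayes' theorem: P(C|D) = P(D|C) × P(C) / P(D)

Step 1: Calculate P(D) using law of total probability
P(D) = P(D|C)P(C) + P(D|¬C)P(¬C)
     = 0.6500 × 0.4036 + 0.1500 × 0.5964
     = 0.26234000 + 0.08946000
     = 0.35180000

Step 2: Apply Bayes' theorem
P(C|D) = P(D|C) × P(C) / P(D)
       = 0.26234000 / 0.35180000
       = 0.7457


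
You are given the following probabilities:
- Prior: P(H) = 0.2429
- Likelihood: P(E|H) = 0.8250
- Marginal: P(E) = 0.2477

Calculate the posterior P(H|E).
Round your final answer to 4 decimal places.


Using Bayes' theorem:

P(H|E) = P(E|H) × P(H) / P(E)
       = 0.8250 × 0.2429 / 0.2477
       = 0.20039250 / 0.2477
       = 0.8090

The evidence strengthens our belief in H.
Prior: 0.2429 → Posterior: 0.8090


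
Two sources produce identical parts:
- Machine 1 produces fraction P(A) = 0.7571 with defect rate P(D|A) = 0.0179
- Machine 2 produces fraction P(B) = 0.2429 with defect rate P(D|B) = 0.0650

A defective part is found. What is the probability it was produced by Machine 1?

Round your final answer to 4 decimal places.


Let A = from Machine 1, D = defective

Given:
- P(A) = 0.7571, P(B) = 0.2429
- P(D|A) = 0.0179, P(D|B) = 0.0650

Step 1: Find P(D)
P(D) = P(D|A)P(A) + P(D|B)P(B)
     = 0.0179 × 0.7571 + 0.0650 × 0.2429
     = 0.01355209 + 0.01578850
     = 0.02934059

Step 2: Apply Bayes' theorem
P(A|D) = P(D|A)P(A) / P(D)
       = 0.01355209 / 0.02934059
       = 0.4619


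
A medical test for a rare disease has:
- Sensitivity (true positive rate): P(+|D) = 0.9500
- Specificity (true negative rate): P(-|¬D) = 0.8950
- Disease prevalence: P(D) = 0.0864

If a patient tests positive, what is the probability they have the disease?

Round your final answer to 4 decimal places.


Let D = has disease, + = positive test

Given:
- P(D) = 0.0864 (prevalence)
- P(+|D) = 0.9500 (sensitivity)
- P(-|¬D) = 0.8950 (specificity)
- P(+|¬D) = 0.1050 (false positive rate = 1 - specificity)

Step 1: Find P(+)
P(+) = P(+|D)P(D) + P(+|¬D)P(¬D)
     = 0.9500 × 0.0864 + 0.1050 × 0.9136
     = 0.08208000 + 0.09592800
     = 0.17800800

Step 2: Apply Bayes' theorem for P(D|+)
P(D|+) = P(+|D)P(D) / P(+)
       = 0.08208000 / 0.17800800
       = 0.4611


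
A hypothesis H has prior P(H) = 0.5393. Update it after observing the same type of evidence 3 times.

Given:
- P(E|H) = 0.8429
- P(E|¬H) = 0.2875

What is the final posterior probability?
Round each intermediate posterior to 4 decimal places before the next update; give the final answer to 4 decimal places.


Sequential Bayesian updating:

Initial prior: P(H) = 0.5393

Update 1:
  P(E) = 0.8429 × 0.5393 + 0.2875 × 0.4607 = 0.45457597 + 0.13245125 = 0.58702722
  P(H|E) = 0.45457597 / 0.58702722 = 0.7744

Update 2:
  P(E) = 0.8429 × 0.7744 + 0.2875 × 0.2256 = 0.65274176 + 0.06486000 = 0.71760176
  P(H|E) = 0.65274176 / 0.71760176 = 0.9096

Update 3:
  P(E) = 0.8429 × 0.9096 + 0.2875 × 0.0904 = 0.76670184 + 0.02599000 = 0.79269184
  P(H|E) = 0.76670184 / 0.79269184 = 0.9672

Final posterior: 0.9672


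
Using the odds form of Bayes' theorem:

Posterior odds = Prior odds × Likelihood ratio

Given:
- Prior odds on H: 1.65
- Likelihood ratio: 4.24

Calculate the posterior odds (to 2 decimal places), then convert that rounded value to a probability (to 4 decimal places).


Step 1: Calculate posterior odds
Posterior odds = Prior odds × LR
               = 1.65 × 4.24
               = 7.00

Step 2: Convert to probability
P(H|E) = Posterior odds / (1 + Posterior odds)
       = 7.00 / (1 + 7.00)
       = 7.00 / 8.00
       = 0.8750

The evidence increased P(H) from 0.6226 to 0.8750.


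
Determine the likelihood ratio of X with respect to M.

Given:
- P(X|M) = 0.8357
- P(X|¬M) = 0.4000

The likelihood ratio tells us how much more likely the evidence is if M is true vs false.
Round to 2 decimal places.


Likelihood Ratio (LR) = P(X|M) / P(X|¬M)

LR = 0.8357 / 0.4000
   = 2.09

The evidence is 2.09 times more likely if M is true than if M is false.
LR > 1, so observing X raises the odds in favor of M.


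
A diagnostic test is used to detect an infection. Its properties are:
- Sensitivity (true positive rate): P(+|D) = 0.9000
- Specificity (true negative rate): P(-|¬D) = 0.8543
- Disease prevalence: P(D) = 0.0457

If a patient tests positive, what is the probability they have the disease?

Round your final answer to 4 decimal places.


Let D = has disease, + = positive test

Given:
- P(D) = 0.0457 (prevalence)
- P(+|D) = 0.9000 (sensitivity)
- P(-|¬D) = 0.8543 (specificity)
- P(+|¬D) = 0.1457 (false positive rate = 1 - specificity)

Step 1: Find P(+)
P(+) = P(+|D)P(D) + P(+|¬D)P(¬D)
     = 0.9000 × 0.0457 + 0.1457 × 0.9543
     = 0.04113000 + 0.13904151
     = 0.18017151

Step 2: Apply Bayes' theorem for P(D|+)
P(D|+) = P(+|D)P(D) / P(+)
       = 0.04113000 / 0.18017151
       = 0.2283


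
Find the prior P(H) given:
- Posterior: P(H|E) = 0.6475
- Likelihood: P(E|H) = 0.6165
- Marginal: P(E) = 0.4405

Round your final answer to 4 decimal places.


From Bayes' theorem: P(H|E) = P(E|H) × P(H) / P(E)

Rearranging for P(H):
P(H) = P(H|E) × P(E) / P(E|H)
     = 0.6475 × 0.4405 / 0.6165
     = 0.28522375 / 0.6165
     = 0.4627


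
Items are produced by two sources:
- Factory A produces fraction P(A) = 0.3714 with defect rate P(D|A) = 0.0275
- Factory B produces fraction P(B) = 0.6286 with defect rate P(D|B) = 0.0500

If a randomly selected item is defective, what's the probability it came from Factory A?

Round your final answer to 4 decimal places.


Let A = from Factory A, D = defective

Given:
- P(A) = 0.3714, P(B) = 0.6286
- P(D|A) = 0.0275, P(D|B) = 0.0500

Step 1: Find P(D)
P(D) = P(D|A)P(A) + P(D|B)P(B)
     = 0.0275 × 0.3714 + 0.0500 × 0.6286
     = 0.01021350 + 0.03143000
     = 0.04164350

Step 2: Apply Bayes' theorem
P(A|D) = P(D|A)P(A) / P(D)
       = 0.01021350 / 0.04164350
       = 0.2453


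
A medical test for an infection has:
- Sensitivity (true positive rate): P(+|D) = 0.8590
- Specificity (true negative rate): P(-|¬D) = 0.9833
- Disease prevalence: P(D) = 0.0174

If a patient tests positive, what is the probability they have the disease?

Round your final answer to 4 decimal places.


Let D = has disease, + = positive test

Given:
- P(D) = 0.0174 (prevalence)
- P(+|D) = 0.8590 (sensitivity)
- P(-|¬D) = 0.9833 (specificity)
- P(+|¬D) = 0.0167 (false positive rate = 1 - specificity)

Step 1: Find P(+)
P(+) = P(+|D)P(D) + P(+|¬D)P(¬D)
     = 0.8590 × 0.0174 + 0.0167 × 0.9826
     = 0.01494660 + 0.01640942
     = 0.03135602

Step 2: Apply Bayes' theorem for P(D|+)
P(D|+) = P(+|D)P(D) / P(+)
       = 0.01494660 / 0.03135602
       = 0.4767


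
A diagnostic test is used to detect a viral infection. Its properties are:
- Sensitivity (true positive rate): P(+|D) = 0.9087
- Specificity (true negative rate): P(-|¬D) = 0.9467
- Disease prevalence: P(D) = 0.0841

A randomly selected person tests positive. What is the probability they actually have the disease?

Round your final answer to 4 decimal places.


Let D = has disease, + = positive test

Given:
- P(D) = 0.0841 (prevalence)
- P(+|D) = 0.9087 (sensitivity)
- P(-|¬D) = 0.9467 (specificity)
- P(+|¬D) = 0.0533 (false positive rate = 1 - specificity)

Step 1: Find P(+)
P(+) = P(+|D)P(D) + P(+|¬D)P(¬D)
     = 0.9087 × 0.0841 + 0.0533 × 0.9159
     = 0.07642167 + 0.04881747
     = 0.12523914

Step 2: Apply Bayes' theorem for P(D|+)
P(D|+) = P(+|D)P(D) / P(+)
       = 0.07642167 / 0.12523914
       = 0.6102


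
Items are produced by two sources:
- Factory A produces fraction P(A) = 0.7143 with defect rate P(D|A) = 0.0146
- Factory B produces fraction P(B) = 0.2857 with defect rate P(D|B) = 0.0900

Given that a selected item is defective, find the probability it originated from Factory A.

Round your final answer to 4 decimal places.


Let A = from Factory A, D = defective

Given:
- P(A) = 0.7143, P(B) = 0.2857
- P(D|A) = 0.0146, P(D|B) = 0.0900

Step 1: Find P(D)
P(D) = P(D|A)P(A) + P(D|B)P(B)
     = 0.0146 × 0.7143 + 0.0900 × 0.2857
     = 0.01042878 + 0.02571300
     = 0.03614178

Step 2: Apply Bayes' theorem
P(A|D) = P(D|A)P(A) / P(D)
       = 0.01042878 / 0.03614178
       = 0.2886


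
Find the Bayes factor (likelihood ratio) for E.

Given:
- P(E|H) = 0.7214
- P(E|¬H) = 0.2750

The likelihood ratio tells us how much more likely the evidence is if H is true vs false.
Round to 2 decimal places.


Likelihood Ratio (LR) = P(E|H) / P(E|¬H)

LR = 0.7214 / 0.2750
   = 2.62

The evidence is 2.62 times more likely if H is true than if H is false.
Because LR exceeds 1, E is evidence for H.


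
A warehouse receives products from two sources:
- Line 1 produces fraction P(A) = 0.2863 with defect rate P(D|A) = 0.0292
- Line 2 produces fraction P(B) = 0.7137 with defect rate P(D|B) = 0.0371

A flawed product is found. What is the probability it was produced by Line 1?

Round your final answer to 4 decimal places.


Let A = from Line 1, D = flawed

Given:
- P(A) = 0.2863, P(B) = 0.7137
- P(D|A) = 0.0292, P(D|B) = 0.0371

Step 1: Find P(D)
P(D) = P(D|A)P(A) + P(D|B)P(B)
     = 0.0292 × 0.2863 + 0.0371 × 0.7137
     = 0.00835996 + 0.02647827
     = 0.03483823

Step 2: Apply Bayes' theorem
P(A|D) = P(D|A)P(A) / P(D)
       = 0.00835996 / 0.03483823
       = 0.2400


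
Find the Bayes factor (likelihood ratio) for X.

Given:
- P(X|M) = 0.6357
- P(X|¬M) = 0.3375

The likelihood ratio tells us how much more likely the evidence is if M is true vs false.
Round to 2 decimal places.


Likelihood Ratio (LR) = P(X|M) / P(X|¬M)

LR = 0.6357 / 0.3375
   = 1.88

The evidence is 1.88 times more likely if M is true than if M is false.
Since LR > 1, the evidence supports M over ¬M.


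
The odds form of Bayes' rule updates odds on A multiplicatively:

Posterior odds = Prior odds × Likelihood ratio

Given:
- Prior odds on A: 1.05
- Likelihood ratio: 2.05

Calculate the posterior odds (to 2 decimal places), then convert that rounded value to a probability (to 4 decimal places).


Step 1: Calculate posterior odds
Posterior odds = Prior odds × LR
               = 1.05 × 2.05
               = 2.15

Step 2: Convert to probability
P(A|E) = Posterior odds / (1 + Posterior odds)
       = 2.15 / (1 + 2.15)
       = 2.15 / 3.15
       = 0.6825

The evidence increased P(A) from 0.5122 to 0.6825.


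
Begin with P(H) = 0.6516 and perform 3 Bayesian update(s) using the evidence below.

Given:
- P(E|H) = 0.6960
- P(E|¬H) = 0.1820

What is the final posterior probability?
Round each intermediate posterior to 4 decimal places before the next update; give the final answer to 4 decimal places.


Sequential Bayesian updating:

Initial prior: P(H) = 0.6516

Update 1:
  P(E) = 0.6960 × 0.6516 + 0.1820 × 0.3484 = 0.45351360 + 0.06340880 = 0.51692240
  P(H|E) = 0.45351360 / 0.51692240 = 0.8773

Update 2:
  P(E) = 0.6960 × 0.8773 + 0.1820 × 0.1227 = 0.61060080 + 0.02233140 = 0.63293220
  P(H|E) = 0.61060080 / 0.63293220 = 0.9647

Update 3:
  P(E) = 0.6960 × 0.9647 + 0.1820 × 0.0353 = 0.67143120 + 0.00642460 = 0.67785580
  P(H|E) = 0.67143120 / 0.67785580 = 0.9905

Final posterior: 0.9905


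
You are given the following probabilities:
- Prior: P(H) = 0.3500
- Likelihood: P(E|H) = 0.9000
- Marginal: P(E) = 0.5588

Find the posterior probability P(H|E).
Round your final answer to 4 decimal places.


Using Bayes' theorem:

P(H|E) = P(E|H) × P(H) / P(E)
       = 0.9000 × 0.3500 / 0.5588
       = 0.31500000 / 0.5588
       = 0.5637

The evidence strengthens our belief in H.
Prior: 0.3500 → Posterior: 0.5637


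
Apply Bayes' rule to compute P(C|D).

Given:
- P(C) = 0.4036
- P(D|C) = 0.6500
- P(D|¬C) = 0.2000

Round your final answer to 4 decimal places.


Bayes' theorem: P(C|D) = P(D|C) × P(C) / P(D)

Step 1: Calculate P(D) using law of total probability
P(D) = P(D|C)P(C) + P(D|¬C)P(¬C)
     = 0.6500 × 0.4036 + 0.2000 × 0.5964
     = 0.26234000 + 0.11928000
     = 0.38162000

Step 2: Apply Bayes' theorem
P(C|D) = P(D|C) × P(C) / P(D)
       = 0.26234000 / 0.38162000
       = 0.6874


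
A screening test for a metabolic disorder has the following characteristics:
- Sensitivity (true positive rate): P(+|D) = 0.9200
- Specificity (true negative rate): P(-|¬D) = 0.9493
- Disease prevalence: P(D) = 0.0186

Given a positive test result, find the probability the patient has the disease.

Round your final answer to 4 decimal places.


Let D = has disease, + = positive test

Given:
- P(D) = 0.0186 (prevalence)
- P(+|D) = 0.9200 (sensitivity)
- P(-|¬D) = 0.9493 (specificity)
- P(+|¬D) = 0.0507 (false positive rate = 1 - specificity)

Step 1: Find P(+)
P(+) = P(+|D)P(D) + P(+|¬D)P(¬D)
     = 0.9200 × 0.0186 + 0.0507 × 0.9814
     = 0.01711200 + 0.04975698
     = 0.06686898

Step 2: Apply Bayes' theorem for P(D|+)
P(D|+) = P(+|D)P(D) / P(+)
       = 0.01711200 / 0.06686898
       = 0.2559


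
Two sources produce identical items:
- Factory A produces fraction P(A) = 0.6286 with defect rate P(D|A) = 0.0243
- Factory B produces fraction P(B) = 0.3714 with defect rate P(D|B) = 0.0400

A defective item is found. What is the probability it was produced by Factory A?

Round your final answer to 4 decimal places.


Let A = from Factory A, D = defective

Given:
- P(A) = 0.6286, P(B) = 0.3714
- P(D|A) = 0.0243, P(D|B) = 0.0400

Step 1: Find P(D)
P(D) = P(D|A)P(A) + P(D|B)P(B)
     = 0.0243 × 0.6286 + 0.0400 × 0.3714
     = 0.01527498 + 0.01485600
     = 0.03013098

Step 2: Apply Bayes' theorem
P(A|D) = P(D|A)P(A) / P(D)
       = 0.01527498 / 0.03013098
       = 0.5070


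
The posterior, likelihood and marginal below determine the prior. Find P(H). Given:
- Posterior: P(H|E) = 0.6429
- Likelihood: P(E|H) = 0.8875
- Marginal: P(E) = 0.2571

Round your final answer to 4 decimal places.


From Bayes' theorem: P(H|E) = P(E|H) × P(H) / P(E)

Rearranging for P(H):
P(H) = P(H|E) × P(E) / P(E|H)
     = 0.6429 × 0.2571 / 0.8875
     = 0.16528959 / 0.8875
     = 0.1862


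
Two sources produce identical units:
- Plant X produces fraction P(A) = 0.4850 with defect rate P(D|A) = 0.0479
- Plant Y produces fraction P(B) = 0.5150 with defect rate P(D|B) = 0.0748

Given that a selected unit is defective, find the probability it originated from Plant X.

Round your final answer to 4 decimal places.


Let A = from Plant X, D = defective

Given:
- P(A) = 0.4850, P(B) = 0.5150
- P(D|A) = 0.0479, P(D|B) = 0.0748

Step 1: Find P(D)
P(D) = P(D|A)P(A) + P(D|B)P(B)
     = 0.0479 × 0.4850 + 0.0748 × 0.5150
     = 0.02323150 + 0.03852200
     = 0.06175350

Step 2: Apply Bayes' theorem
P(A|D) = P(D|A)P(A) / P(D)
       = 0.02323150 / 0.06175350
       = 0.3762


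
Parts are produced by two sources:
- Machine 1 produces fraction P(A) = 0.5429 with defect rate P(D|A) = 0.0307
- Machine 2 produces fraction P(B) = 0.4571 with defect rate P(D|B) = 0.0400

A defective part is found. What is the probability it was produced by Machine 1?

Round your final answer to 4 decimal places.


Let A = from Machine 1, D = defective

Given:
- P(A) = 0.5429, P(B) = 0.4571
- P(D|A) = 0.0307, P(D|B) = 0.0400

Step 1: Find P(D)
P(D) = P(D|A)P(A) + P(D|B)P(B)
     = 0.0307 × 0.5429 + 0.0400 × 0.4571
     = 0.01666703 + 0.01828400
     = 0.03495103

Step 2: Apply Bayes' theorem
P(A|D) = P(D|A)P(A) / P(D)
       = 0.01666703 / 0.03495103
       = 0.4769


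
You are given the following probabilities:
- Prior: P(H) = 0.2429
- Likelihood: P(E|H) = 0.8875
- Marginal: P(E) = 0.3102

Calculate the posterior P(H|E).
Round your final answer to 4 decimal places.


Using Bayes' theorem:

P(H|E) = P(E|H) × P(H) / P(E)
       = 0.8875 × 0.2429 / 0.3102
       = 0.21557375 / 0.3102
       = 0.6950

The evidence strengthens our belief in H.
Prior: 0.2429 → Posterior: 0.6950


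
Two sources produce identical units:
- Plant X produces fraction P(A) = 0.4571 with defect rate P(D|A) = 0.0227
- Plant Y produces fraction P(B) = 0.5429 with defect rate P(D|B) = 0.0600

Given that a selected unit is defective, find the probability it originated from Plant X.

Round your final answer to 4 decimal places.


Let A = from Plant X, D = defective

Given:
- P(A) = 0.4571, P(B) = 0.5429
- P(D|A) = 0.0227, P(D|B) = 0.0600

Step 1: Find P(D)
P(D) = P(D|A)P(A) + P(D|B)P(B)
     = 0.0227 × 0.4571 + 0.0600 × 0.5429
     = 0.01037617 + 0.03257400
     = 0.04295017

Step 2: Apply Bayes' theorem
P(A|D) = P(D|A)P(A) / P(D)
       = 0.01037617 / 0.04295017
       = 0.2416


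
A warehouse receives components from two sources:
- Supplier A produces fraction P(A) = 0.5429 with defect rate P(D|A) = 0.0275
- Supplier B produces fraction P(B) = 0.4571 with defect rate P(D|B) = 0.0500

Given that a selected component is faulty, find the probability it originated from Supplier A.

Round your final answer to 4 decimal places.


Let A = from Supplier A, D = faulty

Given:
- P(A) = 0.5429, P(B) = 0.4571
- P(D|A) = 0.0275, P(D|B) = 0.0500

Step 1: Find P(D)
P(D) = P(D|A)P(A) + P(D|B)P(B)
     = 0.0275 × 0.5429 + 0.0500 × 0.4571
     = 0.01492975 + 0.02285500
     = 0.03778475

Step 2: Apply Bayes' theorem
P(A|D) = P(D|A)P(A) / P(D)
       = 0.01492975 / 0.03778475
       = 0.3951


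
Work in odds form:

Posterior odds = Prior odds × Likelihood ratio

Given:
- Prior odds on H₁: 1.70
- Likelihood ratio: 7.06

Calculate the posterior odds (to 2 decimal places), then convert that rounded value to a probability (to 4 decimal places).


Step 1: Calculate posterior odds
Posterior odds = Prior odds × LR
               = 1.70 × 7.06
               = 12.00

Step 2: Convert to probability
P(H₁|E) = Posterior odds / (1 + Posterior odds)
       = 12.00 / (1 + 12.00)
       = 12.00 / 13.00
       = 0.9231

The evidence increased P(H₁) from 0.6296 to 0.9231.


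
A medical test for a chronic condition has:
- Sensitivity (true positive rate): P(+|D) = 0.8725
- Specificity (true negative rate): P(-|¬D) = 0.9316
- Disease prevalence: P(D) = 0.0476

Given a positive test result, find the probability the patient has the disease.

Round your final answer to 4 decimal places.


Let D = has disease, + = positive test

Given:
- P(D) = 0.0476 (prevalence)
- P(+|D) = 0.8725 (sensitivity)
- P(-|¬D) = 0.9316 (specificity)
- P(+|¬D) = 0.0684 (false positive rate = 1 - specificity)

Step 1: Find P(+)
P(+) = P(+|D)P(D) + P(+|¬D)P(¬D)
     = 0.8725 × 0.0476 + 0.0684 × 0.9524
     = 0.04153100 + 0.06514416
     = 0.10667516

Step 2: Apply Bayes' theorem for P(D|+)
P(D|+) = P(+|D)P(D) / P(+)
       = 0.04153100 / 0.10667516
       = 0.3893


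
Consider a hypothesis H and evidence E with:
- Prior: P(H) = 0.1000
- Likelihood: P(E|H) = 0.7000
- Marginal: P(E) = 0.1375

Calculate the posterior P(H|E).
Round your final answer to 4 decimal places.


Using Bayes' theorem:

P(H|E) = P(E|H) × P(H) / P(E)
       = 0.7000 × 0.1000 / 0.1375
       = 0.07000000 / 0.1375
       = 0.5091

The evidence strengthens our belief in H.
Prior: 0.1000 → Posterior: 0.5091


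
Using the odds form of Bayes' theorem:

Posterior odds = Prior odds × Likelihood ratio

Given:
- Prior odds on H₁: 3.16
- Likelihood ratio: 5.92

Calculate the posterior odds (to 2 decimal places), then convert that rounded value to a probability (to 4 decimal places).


Step 1: Calculate posterior odds
Posterior odds = Prior odds × LR
               = 3.16 × 5.92
               = 18.71

Step 2: Convert to probability
P(H₁|E) = Posterior odds / (1 + Posterior odds)
       = 18.71 / (1 + 18.71)
       = 18.71 / 19.71
       = 0.9493

The evidence increased P(H₁) from 0.7596 to 0.9493.


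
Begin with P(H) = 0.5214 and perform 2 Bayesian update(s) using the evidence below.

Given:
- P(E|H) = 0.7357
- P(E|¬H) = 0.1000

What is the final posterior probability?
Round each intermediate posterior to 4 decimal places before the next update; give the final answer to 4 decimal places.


Sequential Bayesian updating:

Initial prior: P(H) = 0.5214

Update 1:
  P(E) = 0.7357 × 0.5214 + 0.1000 × 0.4786 = 0.38359398 + 0.04786000 = 0.43145398
  P(H|E) = 0.38359398 / 0.43145398 = 0.8891

Update 2:
  P(E) = 0.7357 × 0.8891 + 0.1000 × 0.1109 = 0.65411087 + 0.01109000 = 0.66520087
  P(H|E) = 0.65411087 / 0.66520087 = 0.9833

Final posterior: 0.9833


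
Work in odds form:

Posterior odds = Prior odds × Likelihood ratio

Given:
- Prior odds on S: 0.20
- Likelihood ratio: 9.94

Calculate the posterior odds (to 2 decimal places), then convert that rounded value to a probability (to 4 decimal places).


Step 1: Calculate posterior odds
Posterior odds = Prior odds × LR
               = 0.20 × 9.94
               = 1.99

Step 2: Convert to probability
P(S|E) = Posterior odds / (1 + Posterior odds)
       = 1.99 / (1 + 1.99)
       = 1.99 / 2.99
       = 0.6656

The evidence increased P(S) from 0.1667 to 0.6656.


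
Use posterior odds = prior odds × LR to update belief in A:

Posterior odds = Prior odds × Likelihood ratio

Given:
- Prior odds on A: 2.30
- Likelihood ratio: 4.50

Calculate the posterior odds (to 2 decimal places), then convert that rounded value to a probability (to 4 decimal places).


Step 1: Calculate posterior odds
Posterior odds = Prior odds × LR
               = 2.30 × 4.50
               = 10.35

Step 2: Convert to probability
P(A|E) = Posterior odds / (1 + Posterior odds)
       = 10.35 / (1 + 10.35)
       = 10.35 / 11.35
       = 0.9119

The evidence increased P(A) from 0.6970 to 0.9119.


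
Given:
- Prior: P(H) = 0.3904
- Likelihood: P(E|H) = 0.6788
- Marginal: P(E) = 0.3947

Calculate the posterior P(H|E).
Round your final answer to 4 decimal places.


Using Bayes' theorem:

P(H|E) = P(E|H) × P(H) / P(E)
       = 0.6788 × 0.3904 / 0.3947
       = 0.26500352 / 0.3947
       = 0.6714

The evidence strengthens our belief in H.
Prior: 0.3904 → Posterior: 0.6714


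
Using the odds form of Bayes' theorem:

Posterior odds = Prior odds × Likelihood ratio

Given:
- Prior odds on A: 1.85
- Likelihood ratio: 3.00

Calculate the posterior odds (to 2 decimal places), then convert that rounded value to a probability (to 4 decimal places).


Step 1: Calculate posterior odds
Posterior odds = Prior odds × LR
               = 1.85 × 3.00
               = 5.55

Step 2: Convert to probability
P(A|E) = Posterior odds / (1 + Posterior odds)
       = 5.55 / (1 + 5.55)
       = 5.55 / 6.55
       = 0.8473

The evidence increased P(A) from 0.6491 to 0.8473.


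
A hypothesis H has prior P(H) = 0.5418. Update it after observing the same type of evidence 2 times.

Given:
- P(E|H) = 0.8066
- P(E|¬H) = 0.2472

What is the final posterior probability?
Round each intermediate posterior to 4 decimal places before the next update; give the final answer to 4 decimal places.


Sequential Bayesian updating:

Initial prior: P(H) = 0.5418

Update 1:
  P(E) = 0.8066 × 0.5418 + 0.2472 × 0.4582 = 0.43701588 + 0.11326704 = 0.55028292
  P(H|E) = 0.43701588 / 0.55028292 = 0.7942

Update 2:
  P(E) = 0.8066 × 0.7942 + 0.2472 × 0.2058 = 0.64060172 + 0.05087376 = 0.69147548
  P(H|E) = 0.64060172 / 0.69147548 = 0.9264

Final posterior: 0.9264


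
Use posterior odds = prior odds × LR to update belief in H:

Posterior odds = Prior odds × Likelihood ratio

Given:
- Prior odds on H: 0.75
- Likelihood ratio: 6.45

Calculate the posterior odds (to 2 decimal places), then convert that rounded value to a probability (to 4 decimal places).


Step 1: Calculate posterior odds
Posterior odds = Prior odds × LR
               = 0.75 × 6.45
               = 4.84

Step 2: Convert to probability
P(H|E) = Posterior odds / (1 + Posterior odds)
       = 4.84 / (1 + 4.84)
       = 4.84 / 5.84
       = 0.8288

The evidence increased P(H) from 0.4286 to 0.8288.


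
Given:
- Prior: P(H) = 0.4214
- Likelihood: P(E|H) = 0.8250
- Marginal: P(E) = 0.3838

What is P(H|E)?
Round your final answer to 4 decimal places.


Using Bayes' theorem:

P(H|E) = P(E|H) × P(H) / P(E)
       = 0.8250 × 0.4214 / 0.3838
       = 0.34765500 / 0.3838
       = 0.9058

The evidence strengthens our belief in H.
Prior: 0.4214 → Posterior: 0.9058


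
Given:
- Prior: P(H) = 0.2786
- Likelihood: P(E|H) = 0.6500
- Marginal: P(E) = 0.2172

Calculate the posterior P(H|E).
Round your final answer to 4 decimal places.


Using Bayes' theorem:

P(H|E) = P(E|H) × P(H) / P(E)
       = 0.6500 × 0.2786 / 0.2172
       = 0.18109000 / 0.2172
       = 0.8337

The evidence strengthens our belief in H.
Prior: 0.2786 → Posterior: 0.8337


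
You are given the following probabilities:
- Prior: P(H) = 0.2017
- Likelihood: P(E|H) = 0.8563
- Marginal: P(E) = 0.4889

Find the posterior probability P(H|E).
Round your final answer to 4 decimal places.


Using Bayes' theorem:

P(H|E) = P(E|H) × P(H) / P(E)
       = 0.8563 × 0.2017 / 0.4889
       = 0.17271571 / 0.4889
       = 0.3533

The evidence strengthens our belief in H.
Prior: 0.2017 → Posterior: 0.3533


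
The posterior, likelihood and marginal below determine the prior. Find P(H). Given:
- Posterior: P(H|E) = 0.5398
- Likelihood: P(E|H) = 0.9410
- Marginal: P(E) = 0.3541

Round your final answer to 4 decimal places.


From Bayes' theorem: P(H|E) = P(E|H) × P(H) / P(E)

Rearranging for P(H):
P(H) = P(H|E) × P(E) / P(E|H)
     = 0.5398 × 0.3541 / 0.9410
     = 0.19114318 / 0.9410
     = 0.2031


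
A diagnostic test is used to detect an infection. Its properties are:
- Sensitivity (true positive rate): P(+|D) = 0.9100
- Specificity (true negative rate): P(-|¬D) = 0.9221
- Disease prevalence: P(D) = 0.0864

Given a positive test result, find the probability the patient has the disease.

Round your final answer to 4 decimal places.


Let D = has disease, + = positive test

Given:
- P(D) = 0.0864 (prevalence)
- P(+|D) = 0.9100 (sensitivity)
- P(-|¬D) = 0.9221 (specificity)
- P(+|¬D) = 0.0779 (false positive rate = 1 - specificity)

Step 1: Find P(+)
P(+) = P(+|D)P(D) + P(+|¬D)P(¬D)
     = 0.9100 × 0.0864 + 0.0779 × 0.9136
     = 0.07862400 + 0.07116944
     = 0.14979344

Step 2: Apply Bayes' theorem for P(D|+)
P(D|+) = P(+|D)P(D) / P(+)
       = 0.07862400 / 0.14979344
       = 0.5249


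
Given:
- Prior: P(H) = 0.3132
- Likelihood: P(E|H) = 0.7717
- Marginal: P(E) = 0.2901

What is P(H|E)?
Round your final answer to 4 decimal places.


Using Bayes' theorem:

P(H|E) = P(E|H) × P(H) / P(E)
       = 0.7717 × 0.3132 / 0.2901
       = 0.24169644 / 0.2901
       = 0.8331

The evidence strengthens our belief in H.
Prior: 0.3132 → Posterior: 0.8331


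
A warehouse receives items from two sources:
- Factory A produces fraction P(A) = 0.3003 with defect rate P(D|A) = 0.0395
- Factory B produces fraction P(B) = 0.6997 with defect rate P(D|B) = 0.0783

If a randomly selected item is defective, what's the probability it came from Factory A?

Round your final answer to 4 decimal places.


Let A = from Factory A, D = defective

Given:
- P(A) = 0.3003, P(B) = 0.6997
- P(D|A) = 0.0395, P(D|B) = 0.0783

Step 1: Find P(D)
P(D) = P(D|A)P(A) + P(D|B)P(B)
     = 0.0395 × 0.3003 + 0.0783 × 0.6997
     = 0.01186185 + 0.05478651
     = 0.06664836

Step 2: Apply Bayes' theorem
P(A|D) = P(D|A)P(A) / P(D)
       = 0.01186185 / 0.06664836
       = 0.1780


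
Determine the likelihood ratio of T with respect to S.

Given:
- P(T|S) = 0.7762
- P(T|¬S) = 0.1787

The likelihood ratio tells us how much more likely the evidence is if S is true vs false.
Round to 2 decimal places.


Likelihood Ratio (LR) = P(T|S) / P(T|¬S)

LR = 0.7762 / 0.1787
   = 4.34

The evidence is 4.34 times more likely if S is true than if S is false.
Since LR > 1, the evidence supports S over ¬S.


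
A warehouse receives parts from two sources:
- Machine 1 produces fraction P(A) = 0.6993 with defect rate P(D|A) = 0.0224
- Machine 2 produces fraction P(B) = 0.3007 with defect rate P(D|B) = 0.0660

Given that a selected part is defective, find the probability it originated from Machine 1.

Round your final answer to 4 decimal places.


Let A = from Machine 1, D = defective

Given:
- P(A) = 0.6993, P(B) = 0.3007
- P(D|A) = 0.0224, P(D|B) = 0.0660

Step 1: Find P(D)
P(D) = P(D|A)P(A) + P(D|B)P(B)
     = 0.0224 × 0.6993 + 0.0660 × 0.3007
     = 0.01566432 + 0.01984620
     = 0.03551052

Step 2: Apply Bayes' theorem
P(A|D) = P(D|A)P(A) / P(D)
       = 0.01566432 / 0.03551052
       = 0.4411


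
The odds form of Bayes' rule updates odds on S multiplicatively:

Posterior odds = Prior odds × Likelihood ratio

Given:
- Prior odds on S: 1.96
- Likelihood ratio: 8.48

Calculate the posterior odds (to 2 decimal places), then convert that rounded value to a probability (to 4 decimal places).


Step 1: Calculate posterior odds
Posterior odds = Prior odds × LR
               = 1.96 × 8.48
               = 16.62

Step 2: Convert to probability
P(S|E) = Posterior odds / (1 + Posterior odds)
       = 16.62 / (1 + 16.62)
       = 16.62 / 17.62
       = 0.9432

The evidence increased P(S) from 0.6622 to 0.9432.


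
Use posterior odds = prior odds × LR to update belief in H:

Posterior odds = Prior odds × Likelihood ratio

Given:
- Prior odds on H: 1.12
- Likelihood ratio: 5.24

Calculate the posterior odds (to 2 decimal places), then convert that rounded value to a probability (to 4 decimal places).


Step 1: Calculate posterior odds
Posterior odds = Prior odds × LR
               = 1.12 × 5.24
               = 5.87

Step 2: Convert to probability
P(H|E) = Posterior odds / (1 + Posterior odds)
       = 5.87 / (1 + 5.87)
       = 5.87 / 6.87
       = 0.8544

The evidence increased P(H) from 0.5283 to 0.8544.


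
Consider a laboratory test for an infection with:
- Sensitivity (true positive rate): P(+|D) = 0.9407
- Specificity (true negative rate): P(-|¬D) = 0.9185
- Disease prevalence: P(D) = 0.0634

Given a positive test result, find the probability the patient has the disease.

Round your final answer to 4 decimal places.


Let D = has disease, + = positive test

Given:
- P(D) = 0.0634 (prevalence)
- P(+|D) = 0.9407 (sensitivity)
- P(-|¬D) = 0.9185 (specificity)
- P(+|¬D) = 0.0815 (false positive rate = 1 - specificity)

Step 1: Find P(+)
P(+) = P(+|D)P(D) + P(+|¬D)P(¬D)
     = 0.9407 × 0.0634 + 0.0815 × 0.9366
     = 0.05964038 + 0.07633290
     = 0.13597328

Step 2: Apply Bayes' theorem for P(D|+)
P(D|+) = P(+|D)P(D) / P(+)
       = 0.05964038 / 0.13597328
       = 0.4386


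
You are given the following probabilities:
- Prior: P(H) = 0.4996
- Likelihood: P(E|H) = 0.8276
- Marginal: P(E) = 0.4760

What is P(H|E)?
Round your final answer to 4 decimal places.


Using Bayes' theorem:

P(H|E) = P(E|H) × P(H) / P(E)
       = 0.8276 × 0.4996 / 0.4760
       = 0.41346896 / 0.4760
       = 0.8686

The evidence strengthens our belief in H.
Prior: 0.4996 → Posterior: 0.8686


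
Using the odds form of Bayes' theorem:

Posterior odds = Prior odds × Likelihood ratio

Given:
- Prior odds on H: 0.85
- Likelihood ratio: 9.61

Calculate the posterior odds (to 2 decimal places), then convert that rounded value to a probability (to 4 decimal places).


Step 1: Calculate posterior odds
Posterior odds = Prior odds × LR
               = 0.85 × 9.61
               = 8.17

Step 2: Convert to probability
P(H|E) = Posterior odds / (1 + Posterior odds)
       = 8.17 / (1 + 8.17)
       = 8.17 / 9.17
       = 0.8909

The evidence increased P(H) from 0.4595 to 0.8909.


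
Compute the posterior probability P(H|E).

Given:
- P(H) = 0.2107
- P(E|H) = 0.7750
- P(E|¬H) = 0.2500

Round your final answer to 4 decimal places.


Bayes' theorem: P(H|E) = P(E|H) × P(H) / P(E)

Step 1: Calculate P(E) using law of total probability
P(E) = P(E|H)P(H) + P(E|¬H)P(¬H)
     = 0.7750 × 0.2107 + 0.2500 × 0.7893
     = 0.16329250 + 0.19732500
     = 0.36061750

Step 2: Apply Bayes' theorem
P(H|E) = P(E|H) × P(H) / P(E)
       = 0.16329250 / 0.36061750
       = 0.4528


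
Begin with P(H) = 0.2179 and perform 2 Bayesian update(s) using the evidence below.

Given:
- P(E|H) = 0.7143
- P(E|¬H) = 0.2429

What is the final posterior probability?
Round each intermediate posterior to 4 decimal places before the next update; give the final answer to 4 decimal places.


Sequential Bayesian updating:

Initial prior: P(H) = 0.2179

Update 1:
  P(E) = 0.7143 × 0.2179 + 0.2429 × 0.7821 = 0.15564597 + 0.18997209 = 0.34561806
  P(H|E) = 0.15564597 / 0.34561806 = 0.4503

Update 2:
  P(E) = 0.7143 × 0.4503 + 0.2429 × 0.5497 = 0.32164929 + 0.13352213 = 0.45517142
  P(H|E) = 0.32164929 / 0.45517142 = 0.7067

Final posterior: 0.7067


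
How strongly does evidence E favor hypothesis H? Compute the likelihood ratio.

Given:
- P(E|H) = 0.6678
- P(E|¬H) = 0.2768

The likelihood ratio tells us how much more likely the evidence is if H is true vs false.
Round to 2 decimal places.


Likelihood Ratio (LR) = P(E|H) / P(E|¬H)

LR = 0.6678 / 0.2768
   = 2.41

The evidence is 2.41 times more likely if H is true than if H is false.
LR > 1, so observing E raises the odds in favor of H.


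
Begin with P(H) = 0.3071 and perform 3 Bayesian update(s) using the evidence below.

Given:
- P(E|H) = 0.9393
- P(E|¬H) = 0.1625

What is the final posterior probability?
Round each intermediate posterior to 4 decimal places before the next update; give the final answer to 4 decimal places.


Sequential Bayesian updating:

Initial prior: P(H) = 0.3071

Update 1:
  P(E) = 0.9393 × 0.3071 + 0.1625 × 0.6929 = 0.28845903 + 0.11259625 = 0.40105528
  P(H|E) = 0.28845903 / 0.40105528 = 0.7193

Update 2:
  P(E) = 0.9393 × 0.7193 + 0.1625 × 0.2807 = 0.67563849 + 0.04561375 = 0.72125224
  P(H|E) = 0.67563849 / 0.72125224 = 0.9368

Update 3:
  P(E) = 0.9393 × 0.9368 + 0.1625 × 0.0632 = 0.87993624 + 0.01027000 = 0.89020624
  P(H|E) = 0.87993624 / 0.89020624 = 0.9885

Final posterior: 0.9885


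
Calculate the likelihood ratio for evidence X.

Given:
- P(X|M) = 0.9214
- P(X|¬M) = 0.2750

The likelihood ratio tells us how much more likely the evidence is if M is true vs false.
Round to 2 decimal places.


Likelihood Ratio (LR) = P(X|M) / P(X|¬M)

LR = 0.9214 / 0.2750
   = 3.35

The evidence is 3.35 times more likely if M is true than if M is false.
Since LR > 1, the evidence supports M over ¬M.
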